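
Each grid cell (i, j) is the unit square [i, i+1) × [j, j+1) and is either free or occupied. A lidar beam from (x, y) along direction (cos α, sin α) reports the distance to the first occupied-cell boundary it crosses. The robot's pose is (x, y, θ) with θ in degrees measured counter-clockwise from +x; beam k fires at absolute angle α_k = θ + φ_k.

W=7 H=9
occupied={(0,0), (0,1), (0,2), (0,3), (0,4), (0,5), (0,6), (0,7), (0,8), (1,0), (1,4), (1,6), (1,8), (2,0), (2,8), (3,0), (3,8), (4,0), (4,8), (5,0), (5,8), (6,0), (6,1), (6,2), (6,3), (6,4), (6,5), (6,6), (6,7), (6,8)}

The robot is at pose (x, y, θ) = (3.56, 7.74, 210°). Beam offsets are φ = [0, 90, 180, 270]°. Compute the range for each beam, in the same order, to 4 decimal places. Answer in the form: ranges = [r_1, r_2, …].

ranges = [1.8013, 4.8800, 0.5200, 0.3002]

beam 1: φ=0°, α=210°
  dir = (cos 210°, sin 210°) = (-0.8660, -0.5000); from cell (3,7)
  next x-line at t=0.6466, next y-line at t=1.4800; Δt_x=1.1547, Δt_y=2.0000
    x: enter (2,7) at t=0.6466
    y: enter (2,6) at t=1.4800
    x: enter (1,6) at t=1.8013 ← occupied
  → r_1 = 1.8013
beam 2: φ=90°, α=300°
  dir = (cos 300°, sin 300°) = (0.5000, -0.8660); from cell (3,7)
  next x-line at t=0.8800, next y-line at t=0.8545; Δt_x=2.0000, Δt_y=1.1547
    y: enter (3,6) at t=0.8545
    x: enter (4,6) at t=0.8800
    y: enter (4,5) at t=2.0092
    x: enter (5,5) at t=2.8800
    y: enter (5,4) at t=3.1639
    y: enter (5,3) at t=4.3186
    x: enter (6,3) at t=4.8800 ← occupied
  → r_2 = 4.8800
beam 3: φ=180°, α=30°
  dir = (cos 30°, sin 30°) = (0.8660, 0.5000); from cell (3,7)
  next x-line at t=0.5081, next y-line at t=0.5200; Δt_x=1.1547, Δt_y=2.0000
    x: enter (4,7) at t=0.5081
    y: enter (4,8) at t=0.5200 ← occupied
  → r_3 = 0.5200
beam 4: φ=270°, α=120°
  dir = (cos 120°, sin 120°) = (-0.5000, 0.8660); from cell (3,7)
  next x-line at t=1.1200, next y-line at t=0.3002; Δt_x=2.0000, Δt_y=1.1547
    y: enter (3,8) at t=0.3002 ← occupied
  → r_4 = 0.3002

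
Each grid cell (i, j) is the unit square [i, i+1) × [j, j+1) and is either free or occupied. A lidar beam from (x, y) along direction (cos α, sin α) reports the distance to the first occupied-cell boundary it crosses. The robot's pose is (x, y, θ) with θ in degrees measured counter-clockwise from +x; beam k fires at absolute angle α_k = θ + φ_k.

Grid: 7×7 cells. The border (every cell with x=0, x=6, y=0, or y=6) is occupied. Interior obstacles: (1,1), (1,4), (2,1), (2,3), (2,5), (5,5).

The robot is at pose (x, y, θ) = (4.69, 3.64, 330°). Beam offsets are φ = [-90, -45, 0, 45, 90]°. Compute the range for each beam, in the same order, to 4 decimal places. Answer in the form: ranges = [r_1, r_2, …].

ranges = [3.0484, 2.7331, 1.5127, 1.3562, 1.5704]

beam 1: φ=-90°, α=240°
  d=(-0.5000,-0.8660)  start (4,3)  tX=1.3800 tY=0.7390  stride 1/|dx|=2.0000 1/|dy|=1.1547
    cross y-line → (4,2), t=0.7390
    cross x-line → (3,2), t=1.3800
    cross y-line → (3,1), t=1.8937
    cross y-line → (3,0), t=3.0484 (wall)
  → r_1 = 3.0484
beam 2: φ=-45°, α=285°
  d=(0.2588,-0.9659)  start (4,3)  tX=1.1977 tY=0.6626  stride 1/|dx|=3.8637 1/|dy|=1.0353
    cross y-line → (4,2), t=0.6626
    cross x-line → (5,2), t=1.1977
    cross y-line → (5,1), t=1.6979
    cross y-line → (5,0), t=2.7331 (wall)
  → r_2 = 2.7331
beam 3: φ=0°, α=330°
  d=(0.8660,-0.5000)  start (4,3)  tX=0.3580 tY=1.2800  stride 1/|dx|=1.1547 1/|dy|=2.0000
    cross x-line → (5,3), t=0.3580
    cross y-line → (5,2), t=1.2800
    cross x-line → (6,2), t=1.5127 (wall)
  → r_3 = 1.5127
beam 4: φ=45°, α=15°
  d=(0.9659,0.2588)  start (4,3)  tX=0.3209 tY=1.3909  stride 1/|dx|=1.0353 1/|dy|=3.8637
    cross x-line → (5,3), t=0.3209
    cross x-line → (6,3), t=1.3562 (wall)
  → r_4 = 1.3562
beam 5: φ=90°, α=60°
  d=(0.5000,0.8660)  start (4,3)  tX=0.6200 tY=0.4157  stride 1/|dx|=2.0000 1/|dy|=1.1547
    cross y-line → (4,4), t=0.4157
    cross x-line → (5,4), t=0.6200
    cross y-line → (5,5), t=1.5704 (wall)
  → r_5 = 1.5704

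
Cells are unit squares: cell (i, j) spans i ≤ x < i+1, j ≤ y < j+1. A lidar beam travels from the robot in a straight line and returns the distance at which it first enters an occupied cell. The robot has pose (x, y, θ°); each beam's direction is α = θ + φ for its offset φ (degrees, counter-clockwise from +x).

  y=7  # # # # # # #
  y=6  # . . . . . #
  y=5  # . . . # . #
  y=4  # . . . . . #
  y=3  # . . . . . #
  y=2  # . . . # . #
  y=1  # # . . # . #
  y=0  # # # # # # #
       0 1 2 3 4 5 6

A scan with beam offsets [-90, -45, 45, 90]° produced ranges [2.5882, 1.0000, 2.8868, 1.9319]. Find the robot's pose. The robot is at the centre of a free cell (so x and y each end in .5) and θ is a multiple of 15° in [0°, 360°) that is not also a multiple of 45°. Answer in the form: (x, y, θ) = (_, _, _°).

Candidates: 26 free-cell centres × 16 headings = 416 poses. Raycast each; keep the one whose scan matches to 4 dp.
  (1.5, 6.5, 255°): beam 1 = 0.5176 ≠ 2.5882 ✗
  (2.5, 2.5, 15°): beam 1 = 1.5529 ≠ 2.5882 ✗
  (4.5, 3.5, 75°): beam 1 = 1.5529 ≠ 2.5882 ✗
  (2.5, 1.5, 240°): beam 1 = 0.5774 ≠ 2.5882 ✗
  (1.5, 6.5, 330°): beam 1 = 1.0000 ≠ 2.5882 ✗
  …
  (3.5, 3.5, 345°): r_1=2.5882, r_2=1.0000, r_3=2.8868, r_4=1.9319 — all match ✓
Only this pose fits every beam.

(x, y, θ) = (3.5, 3.5, 345°)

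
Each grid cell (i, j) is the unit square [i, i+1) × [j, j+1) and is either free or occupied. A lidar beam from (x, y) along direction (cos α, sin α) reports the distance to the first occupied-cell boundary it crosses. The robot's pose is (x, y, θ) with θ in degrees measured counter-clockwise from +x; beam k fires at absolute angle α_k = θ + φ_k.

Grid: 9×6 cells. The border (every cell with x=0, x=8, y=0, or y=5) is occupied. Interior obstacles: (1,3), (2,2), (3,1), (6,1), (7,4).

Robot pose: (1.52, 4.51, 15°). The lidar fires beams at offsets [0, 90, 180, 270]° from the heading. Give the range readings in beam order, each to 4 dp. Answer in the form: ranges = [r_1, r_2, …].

beam 1: φ=0°, α=15°
  cosα=0.9659 sinα=0.2588 | (1,4) | tMaxX 0.4969 tMaxY 1.8932 | tΔX 1.0353 tΔY 3.8637
    t=0.4969 [x] (2,4)
    t=1.5322 [x] (3,4)
    t=1.8932 [y] (3,5) — stop
  → r_1 = 1.8932
beam 2: φ=90°, α=105°
  cosα=-0.2588 sinα=0.9659 | (1,4) | tMaxX 2.0091 tMaxY 0.5073 | tΔX 3.8637 tΔY 1.0353
    t=0.5073 [y] (1,5) — stop
  → r_2 = 0.5073
beam 3: φ=180°, α=195°
  cosα=-0.9659 sinα=-0.2588 | (1,4) | tMaxX 0.5383 tMaxY 1.9705 | tΔX 1.0353 tΔY 3.8637
    t=0.5383 [x] (0,4) — stop
  → r_3 = 0.5383
beam 4: φ=270°, α=285°
  cosα=0.2588 sinα=-0.9659 | (1,4) | tMaxX 1.8546 tMaxY 0.5280 | tΔX 3.8637 tΔY 1.0353
    t=0.5280 [y] (1,3) — stop
  → r_4 = 0.5280

ranges = [1.8932, 0.5073, 0.5383, 0.5280]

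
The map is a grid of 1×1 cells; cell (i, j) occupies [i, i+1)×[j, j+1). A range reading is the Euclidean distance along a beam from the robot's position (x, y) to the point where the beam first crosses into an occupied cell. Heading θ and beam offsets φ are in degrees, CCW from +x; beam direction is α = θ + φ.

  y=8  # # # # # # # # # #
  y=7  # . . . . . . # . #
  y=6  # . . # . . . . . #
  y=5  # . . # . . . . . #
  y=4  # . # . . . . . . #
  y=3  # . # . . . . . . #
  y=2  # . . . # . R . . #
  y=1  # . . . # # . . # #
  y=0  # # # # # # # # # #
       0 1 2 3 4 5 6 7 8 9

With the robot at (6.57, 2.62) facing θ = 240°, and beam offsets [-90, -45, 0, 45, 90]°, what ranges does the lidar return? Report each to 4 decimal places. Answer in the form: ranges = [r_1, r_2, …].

ranges = [4.1223, 1.6254, 1.1400, 1.6771, 1.6512]

beam 1: φ=-90°, α=150°
  direction (-0.8660, 0.5000); cell (6,2); t to first gridline: x 0.6582, y 0.7600 (then +1.1547 / +2.0000)
    (5,2) via x @ 0.6582
    (5,3) via y @ 0.7600
    (4,3) via x @ 1.8129
    (4,4) via y @ 2.7600
    (3,4) via x @ 2.9676
    (2,4) via x @ 4.1223  # hit
  → r_1 = 4.1223
beam 2: φ=-45°, α=195°
  direction (-0.9659, -0.2588); cell (6,2); t to first gridline: x 0.5901, y 2.3955 (then +1.0353 / +3.8637)
    (5,2) via x @ 0.5901
    (4,2) via x @ 1.6254  # hit
  → r_2 = 1.6254
beam 3: φ=0°, α=240°
  direction (-0.5000, -0.8660); cell (6,2); t to first gridline: x 1.1400, y 0.7159 (then +2.0000 / +1.1547)
    (6,1) via y @ 0.7159
    (5,1) via x @ 1.1400  # hit
  → r_3 = 1.1400
beam 4: φ=45°, α=285°
  direction (0.2588, -0.9659); cell (6,2); t to first gridline: x 1.6614, y 0.6419 (then +3.8637 / +1.0353)
    (6,1) via y @ 0.6419
    (7,1) via x @ 1.6614
    (7,0) via y @ 1.6771  # hit
  → r_4 = 1.6771
beam 5: φ=90°, α=330°
  direction (0.8660, -0.5000); cell (6,2); t to first gridline: x 0.4965, y 1.2400 (then +1.1547 / +2.0000)
    (7,2) via x @ 0.4965
    (7,1) via y @ 1.2400
    (8,1) via x @ 1.6512  # hit
  → r_5 = 1.6512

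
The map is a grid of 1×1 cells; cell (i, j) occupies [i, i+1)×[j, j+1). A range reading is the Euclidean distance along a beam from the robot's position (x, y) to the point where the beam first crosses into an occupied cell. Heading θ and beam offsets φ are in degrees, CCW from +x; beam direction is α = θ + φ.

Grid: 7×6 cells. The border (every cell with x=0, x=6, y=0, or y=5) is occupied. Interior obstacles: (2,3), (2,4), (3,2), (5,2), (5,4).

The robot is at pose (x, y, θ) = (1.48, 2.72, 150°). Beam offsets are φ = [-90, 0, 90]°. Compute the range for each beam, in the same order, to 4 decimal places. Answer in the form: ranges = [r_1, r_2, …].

beam 1: φ=-90°, α=60°
  direction (0.5000, 0.8660); cell (1,2); t to first gridline: x 1.0400, y 0.3233 (then +2.0000 / +1.1547)
    (1,3) via y @ 0.3233
    (2,3) via x @ 1.0400  # hit
  → r_1 = 1.0400
beam 2: φ=0°, α=150°
  direction (-0.8660, 0.5000); cell (1,2); t to first gridline: x 0.5543, y 0.5600 (then +1.1547 / +2.0000)
    (0,2) via x @ 0.5543  # hit
  → r_2 = 0.5543
beam 3: φ=90°, α=240°
  direction (-0.5000, -0.8660); cell (1,2); t to first gridline: x 0.9600, y 0.8314 (then +2.0000 / +1.1547)
    (1,1) via y @ 0.8314
    (0,1) via x @ 0.9600  # hit
  → r_3 = 0.9600

ranges = [1.0400, 0.5543, 0.9600]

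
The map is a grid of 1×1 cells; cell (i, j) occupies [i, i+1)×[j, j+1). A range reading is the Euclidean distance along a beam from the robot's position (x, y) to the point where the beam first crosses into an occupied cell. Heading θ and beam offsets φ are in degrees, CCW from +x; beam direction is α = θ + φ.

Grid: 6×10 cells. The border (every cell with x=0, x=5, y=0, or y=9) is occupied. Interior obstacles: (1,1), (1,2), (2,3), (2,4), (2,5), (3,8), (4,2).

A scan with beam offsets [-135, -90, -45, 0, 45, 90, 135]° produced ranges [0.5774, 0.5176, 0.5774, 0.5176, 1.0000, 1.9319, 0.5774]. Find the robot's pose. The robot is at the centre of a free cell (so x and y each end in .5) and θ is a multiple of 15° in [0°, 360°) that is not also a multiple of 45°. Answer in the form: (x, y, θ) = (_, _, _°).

(x, y, θ) = (1.5, 3.5, 15°)

The pose lattice has 25·16 = 400 candidates. Test each by forward raycasting.
  (4.5, 8.5, 300°): beam 1 = 0.5176 ≠ 0.5774 ✗
  (2.5, 6.5, 150°): beam 1 = 2.5882 ≠ 0.5774 ✗
  (1.5, 6.5, 15°): beam 1 = 1.0000 ≠ 0.5774 ✗
  (4.5, 5.5, 30°): beam 1 = 4.6587 ≠ 0.5774 ✗
  …
  (1.5, 3.5, 15°): r_1=0.5774, r_2=0.5176, r_3=0.5774, r_4=0.5176, r_5=1.0000, r_6=1.9319, r_7=0.5774 — all match ✓
No second candidate reproduces the full scan.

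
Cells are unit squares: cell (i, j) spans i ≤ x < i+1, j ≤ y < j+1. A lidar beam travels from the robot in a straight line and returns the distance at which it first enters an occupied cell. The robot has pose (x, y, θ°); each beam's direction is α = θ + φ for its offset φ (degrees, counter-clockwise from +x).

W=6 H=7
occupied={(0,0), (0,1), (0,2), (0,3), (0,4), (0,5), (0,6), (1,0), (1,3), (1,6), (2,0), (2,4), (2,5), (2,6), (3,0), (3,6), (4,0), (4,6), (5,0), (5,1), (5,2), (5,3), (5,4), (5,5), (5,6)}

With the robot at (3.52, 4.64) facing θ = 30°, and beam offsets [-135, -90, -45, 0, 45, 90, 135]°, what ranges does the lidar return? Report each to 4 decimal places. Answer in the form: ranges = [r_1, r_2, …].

beam 1: φ=-135°, α=255°
  d=(-0.2588,-0.9659)  start (3,4)  tX=2.0091 tY=0.6626  stride 1/|dx|=3.8637 1/|dy|=1.0353
    cross y-line → (3,3), t=0.6626
    cross y-line → (3,2), t=1.6979
    cross x-line → (2,2), t=2.0091
    cross y-line → (2,1), t=2.7331
    cross y-line → (2,0), t=3.7684 (wall)
  → r_1 = 3.7684
beam 2: φ=-90°, α=300°
  d=(0.5000,-0.8660)  start (3,4)  tX=0.9600 tY=0.7390  stride 1/|dx|=2.0000 1/|dy|=1.1547
    cross y-line → (3,3), t=0.7390
    cross x-line → (4,3), t=0.9600
    cross y-line → (4,2), t=1.8937
    cross x-line → (5,2), t=2.9600 (wall)
  → r_2 = 2.9600
beam 3: φ=-45°, α=345°
  d=(0.9659,-0.2588)  start (3,4)  tX=0.4969 tY=2.4728  stride 1/|dx|=1.0353 1/|dy|=3.8637
    cross x-line → (4,4), t=0.4969
    cross x-line → (5,4), t=1.5322 (wall)
  → r_3 = 1.5322
beam 4: φ=0°, α=30°
  d=(0.8660,0.5000)  start (3,4)  tX=0.5543 tY=0.7200  stride 1/|dx|=1.1547 1/|dy|=2.0000
    cross x-line → (4,4), t=0.5543
    cross y-line → (4,5), t=0.7200
    cross x-line → (5,5), t=1.7090 (wall)
  → r_4 = 1.7090
beam 5: φ=45°, α=75°
  d=(0.2588,0.9659)  start (3,4)  tX=1.8546 tY=0.3727  stride 1/|dx|=3.8637 1/|dy|=1.0353
    cross y-line → (3,5), t=0.3727
    cross y-line → (3,6), t=1.4080 (wall)
  → r_5 = 1.4080
beam 6: φ=90°, α=120°
  d=(-0.5000,0.8660)  start (3,4)  tX=1.0400 tY=0.4157  stride 1/|dx|=2.0000 1/|dy|=1.1547
    cross y-line → (3,5), t=0.4157
    cross x-line → (2,5), t=1.0400 (wall)
  → r_6 = 1.0400
beam 7: φ=135°, α=165°
  d=(-0.9659,0.2588)  start (3,4)  tX=0.5383 tY=1.3909  stride 1/|dx|=1.0353 1/|dy|=3.8637
    cross x-line → (2,4), t=0.5383 (wall)
  → r_7 = 0.5383

ranges = [3.7684, 2.9600, 1.5322, 1.7090, 1.4080, 1.0400, 0.5383]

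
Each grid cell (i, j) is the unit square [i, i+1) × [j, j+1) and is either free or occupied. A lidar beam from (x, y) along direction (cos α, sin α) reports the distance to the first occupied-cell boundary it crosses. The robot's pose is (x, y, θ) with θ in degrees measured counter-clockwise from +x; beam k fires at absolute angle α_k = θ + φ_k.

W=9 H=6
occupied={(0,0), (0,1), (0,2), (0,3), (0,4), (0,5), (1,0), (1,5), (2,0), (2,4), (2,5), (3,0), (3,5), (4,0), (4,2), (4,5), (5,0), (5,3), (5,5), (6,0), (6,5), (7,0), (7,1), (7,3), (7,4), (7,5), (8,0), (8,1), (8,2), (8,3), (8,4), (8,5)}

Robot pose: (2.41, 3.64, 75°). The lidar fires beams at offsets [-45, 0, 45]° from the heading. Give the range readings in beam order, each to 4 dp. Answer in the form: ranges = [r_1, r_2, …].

beam 1: φ=-45°, α=30°
  d=(0.8660,0.5000)  start (2,3)  tX=0.6813 tY=0.7200  stride 1/|dx|=1.1547 1/|dy|=2.0000
    cross x-line → (3,3), t=0.6813
    cross y-line → (3,4), t=0.7200
    cross x-line → (4,4), t=1.8360
    cross y-line → (4,5), t=2.7200 (wall)
  → r_1 = 2.7200
beam 2: φ=0°, α=75°
  d=(0.2588,0.9659)  start (2,3)  tX=2.2796 tY=0.3727  stride 1/|dx|=3.8637 1/|dy|=1.0353
    cross y-line → (2,4), t=0.3727 (wall)
  → r_2 = 0.3727
beam 3: φ=45°, α=120°
  d=(-0.5000,0.8660)  start (2,3)  tX=0.8200 tY=0.4157  stride 1/|dx|=2.0000 1/|dy|=1.1547
    cross y-line → (2,4), t=0.4157 (wall)
  → r_3 = 0.4157

ranges = [2.7200, 0.3727, 0.4157]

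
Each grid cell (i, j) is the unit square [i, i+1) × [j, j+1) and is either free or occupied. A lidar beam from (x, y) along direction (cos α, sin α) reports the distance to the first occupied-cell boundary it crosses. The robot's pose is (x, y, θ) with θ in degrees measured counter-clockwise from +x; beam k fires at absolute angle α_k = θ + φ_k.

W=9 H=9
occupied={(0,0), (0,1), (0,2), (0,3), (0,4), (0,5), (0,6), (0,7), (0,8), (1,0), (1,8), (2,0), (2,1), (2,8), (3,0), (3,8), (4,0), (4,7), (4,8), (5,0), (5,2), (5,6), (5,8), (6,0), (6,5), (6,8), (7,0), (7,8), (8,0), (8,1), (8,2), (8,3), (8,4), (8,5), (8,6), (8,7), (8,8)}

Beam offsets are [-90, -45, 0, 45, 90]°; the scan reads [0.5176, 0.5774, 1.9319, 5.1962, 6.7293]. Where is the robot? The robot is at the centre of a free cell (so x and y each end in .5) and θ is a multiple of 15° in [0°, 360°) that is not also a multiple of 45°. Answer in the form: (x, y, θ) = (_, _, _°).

Enumerate (i+0.5, j+0.5, θ) over the 44 free cells and 16 admissible headings. For each, cast all 5 beams and compare to the given ranges.
  (7.5, 4.5, 240°): beam 1 = 1.0000 ≠ 0.5176 ✗
  (6.5, 2.5, 105°): beam 1 = 1.5529 ≠ 0.5176 ✗
  (5.5, 3.5, 60°): beam 1 = 2.8868 ≠ 0.5176 ✗
  (2.5, 2.5, 195°): beam 1 = 5.6940 ≠ 0.5176 ✗
  (6.5, 2.5, 150°): beam 1 = 3.0000 ≠ 0.5176 ✗
  …
  (1.5, 5.5, 255°): r_1=0.5176, r_2=0.5774, r_3=1.9319, r_4=5.1962, r_5=6.7293 — all match ✓
Unique over the lattice → pose = (1.5, 5.5, 255°).

(x, y, θ) = (1.5, 5.5, 255°)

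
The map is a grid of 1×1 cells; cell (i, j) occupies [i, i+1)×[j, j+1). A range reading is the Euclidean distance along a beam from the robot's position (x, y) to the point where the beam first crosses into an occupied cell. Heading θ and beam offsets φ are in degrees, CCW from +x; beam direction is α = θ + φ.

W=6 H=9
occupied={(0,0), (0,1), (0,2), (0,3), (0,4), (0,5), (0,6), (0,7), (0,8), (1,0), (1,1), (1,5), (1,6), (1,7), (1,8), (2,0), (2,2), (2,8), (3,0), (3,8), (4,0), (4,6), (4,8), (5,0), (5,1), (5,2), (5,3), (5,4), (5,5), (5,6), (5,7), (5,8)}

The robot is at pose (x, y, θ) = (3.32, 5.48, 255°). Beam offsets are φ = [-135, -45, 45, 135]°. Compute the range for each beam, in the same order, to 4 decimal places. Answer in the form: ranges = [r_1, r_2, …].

beam 1: φ=-135°, α=120°
  d=(-0.5000,0.8660)  start (3,5)  tX=0.6400 tY=0.6004  stride 1/|dx|=2.0000 1/|dy|=1.1547
    cross y-line → (3,6), t=0.6004
    cross x-line → (2,6), t=0.6400
    cross y-line → (2,7), t=1.7551
    cross x-line → (1,7), t=2.6400 (wall)
  → r_1 = 2.6400
beam 2: φ=-45°, α=210°
  d=(-0.8660,-0.5000)  start (3,5)  tX=0.3695 tY=0.9600  stride 1/|dx|=1.1547 1/|dy|=2.0000
    cross x-line → (2,5), t=0.3695
    cross y-line → (2,4), t=0.9600
    cross x-line → (1,4), t=1.5242
    cross x-line → (0,4), t=2.6789 (wall)
  → r_2 = 2.6789
beam 3: φ=45°, α=300°
  d=(0.5000,-0.8660)  start (3,5)  tX=1.3600 tY=0.5543  stride 1/|dx|=2.0000 1/|dy|=1.1547
    cross y-line → (3,4), t=0.5543
    cross x-line → (4,4), t=1.3600
    cross y-line → (4,3), t=1.7090
    cross y-line → (4,2), t=2.8637
    cross x-line → (5,2), t=3.3600 (wall)
  → r_3 = 3.3600
beam 4: φ=135°, α=30°
  d=(0.8660,0.5000)  start (3,5)  tX=0.7852 tY=1.0400  stride 1/|dx|=1.1547 1/|dy|=2.0000
    cross x-line → (4,5), t=0.7852
    cross y-line → (4,6), t=1.0400 (wall)
  → r_4 = 1.0400

ranges = [2.6400, 2.6789, 3.3600, 1.0400]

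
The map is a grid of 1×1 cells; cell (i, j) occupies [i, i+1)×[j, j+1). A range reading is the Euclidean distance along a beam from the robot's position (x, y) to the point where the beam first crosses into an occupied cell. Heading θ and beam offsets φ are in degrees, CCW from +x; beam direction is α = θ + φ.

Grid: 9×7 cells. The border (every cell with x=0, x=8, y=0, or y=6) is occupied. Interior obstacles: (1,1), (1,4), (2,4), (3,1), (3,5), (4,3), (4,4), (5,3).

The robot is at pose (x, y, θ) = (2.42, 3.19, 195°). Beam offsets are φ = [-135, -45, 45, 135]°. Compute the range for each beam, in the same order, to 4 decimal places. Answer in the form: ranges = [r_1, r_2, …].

ranges = [0.9353, 1.6200, 1.3741, 4.3800]

beam 1: φ=-135°, α=60°
  direction (0.5000, 0.8660); cell (2,3); t to first gridline: x 1.1600, y 0.9353 (then +2.0000 / +1.1547)
    (2,4) via y @ 0.9353  # hit
  → r_1 = 0.9353
beam 2: φ=-45°, α=150°
  direction (-0.8660, 0.5000); cell (2,3); t to first gridline: x 0.4850, y 1.6200 (then +1.1547 / +2.0000)
    (1,3) via x @ 0.4850
    (1,4) via y @ 1.6200  # hit
  → r_2 = 1.6200
beam 3: φ=45°, α=240°
  direction (-0.5000, -0.8660); cell (2,3); t to first gridline: x 0.8400, y 0.2194 (then +2.0000 / +1.1547)
    (2,2) via y @ 0.2194
    (1,2) via x @ 0.8400
    (1,1) via y @ 1.3741  # hit
  → r_3 = 1.3741
beam 4: φ=135°, α=330°
  direction (0.8660, -0.5000); cell (2,3); t to first gridline: x 0.6697, y 0.3800 (then +1.1547 / +2.0000)
    (2,2) via y @ 0.3800
    (3,2) via x @ 0.6697
    (4,2) via x @ 1.8244
    (4,1) via y @ 2.3800
    (5,1) via x @ 2.9791
    (6,1) via x @ 4.1338
    (6,0) via y @ 4.3800  # hit
  → r_4 = 4.3800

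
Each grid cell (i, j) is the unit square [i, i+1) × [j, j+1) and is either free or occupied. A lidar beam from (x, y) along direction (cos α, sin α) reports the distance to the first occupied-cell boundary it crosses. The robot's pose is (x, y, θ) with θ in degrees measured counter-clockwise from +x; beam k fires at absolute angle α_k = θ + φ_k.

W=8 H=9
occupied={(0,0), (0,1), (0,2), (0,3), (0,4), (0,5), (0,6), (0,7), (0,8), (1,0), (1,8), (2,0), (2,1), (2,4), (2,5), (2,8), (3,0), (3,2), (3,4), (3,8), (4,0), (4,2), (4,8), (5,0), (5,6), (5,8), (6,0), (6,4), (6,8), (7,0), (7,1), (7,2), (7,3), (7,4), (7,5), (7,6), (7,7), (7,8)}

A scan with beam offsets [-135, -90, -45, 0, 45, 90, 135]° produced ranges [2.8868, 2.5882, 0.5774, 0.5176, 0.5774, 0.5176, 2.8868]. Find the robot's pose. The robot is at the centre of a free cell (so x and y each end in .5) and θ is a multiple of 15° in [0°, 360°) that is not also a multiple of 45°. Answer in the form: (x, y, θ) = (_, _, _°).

(x, y, θ) = (3.5, 5.5, 195°)

Candidates: 34 free-cell centres × 16 headings = 544 poses. Raycast each; keep the one whose scan matches to 4 dp.
  (2.5, 6.5, 240°): beam 1 = 1.5529 ≠ 2.8868 ✗
  (4.5, 1.5, 285°): beam 1 = 1.0000 ≠ 2.8868 ✗
  (4.5, 4.5, 165°): beam 2 = 1.9319 ≠ 2.5882 ✗
  …
  (3.5, 5.5, 195°): r_1=2.8868, r_2=2.5882, r_3=0.5774, r_4=0.5176, r_5=0.5774, r_6=0.5176, r_7=2.8868 — all match ✓
No second candidate reproduces the full scan.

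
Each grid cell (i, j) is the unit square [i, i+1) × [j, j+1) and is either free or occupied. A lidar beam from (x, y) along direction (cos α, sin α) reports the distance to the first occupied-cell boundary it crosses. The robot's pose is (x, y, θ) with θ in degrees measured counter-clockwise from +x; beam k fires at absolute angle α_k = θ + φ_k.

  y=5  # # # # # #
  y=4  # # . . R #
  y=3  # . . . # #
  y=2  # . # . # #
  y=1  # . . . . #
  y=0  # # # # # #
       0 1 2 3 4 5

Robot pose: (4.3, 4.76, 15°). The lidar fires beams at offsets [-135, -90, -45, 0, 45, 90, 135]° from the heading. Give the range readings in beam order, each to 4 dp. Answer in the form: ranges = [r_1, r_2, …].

beam 1: φ=-135°, α=240°
  dir = (cos 240°, sin 240°) = (-0.5000, -0.8660); from cell (4,4)
  next x-line at t=0.6000, next y-line at t=0.8776; Δt_x=2.0000, Δt_y=1.1547
    x: enter (3,4) at t=0.6000
    y: enter (3,3) at t=0.8776
    y: enter (3,2) at t=2.0323
    x: enter (2,2) at t=2.6000 ← occupied
  → r_1 = 2.6000
beam 2: φ=-90°, α=285°
  dir = (cos 285°, sin 285°) = (0.2588, -0.9659); from cell (4,4)
  next x-line at t=2.7046, next y-line at t=0.7868; Δt_x=3.8637, Δt_y=1.0353
    y: enter (4,3) at t=0.7868 ← occupied
  → r_2 = 0.7868
beam 3: φ=-45°, α=330°
  dir = (cos 330°, sin 330°) = (0.8660, -0.5000); from cell (4,4)
  next x-line at t=0.8083, next y-line at t=1.5200; Δt_x=1.1547, Δt_y=2.0000
    x: enter (5,4) at t=0.8083 ← occupied
  → r_3 = 0.8083
beam 4: φ=0°, α=15°
  dir = (cos 15°, sin 15°) = (0.9659, 0.2588); from cell (4,4)
  next x-line at t=0.7247, next y-line at t=0.9273; Δt_x=1.0353, Δt_y=3.8637
    x: enter (5,4) at t=0.7247 ← occupied
  → r_4 = 0.7247
beam 5: φ=45°, α=60°
  dir = (cos 60°, sin 60°) = (0.5000, 0.8660); from cell (4,4)
  next x-line at t=1.4000, next y-line at t=0.2771; Δt_x=2.0000, Δt_y=1.1547
    y: enter (4,5) at t=0.2771 ← occupied
  → r_5 = 0.2771
beam 6: φ=90°, α=105°
  dir = (cos 105°, sin 105°) = (-0.2588, 0.9659); from cell (4,4)
  next x-line at t=1.1591, next y-line at t=0.2485; Δt_x=3.8637, Δt_y=1.0353
    y: enter (4,5) at t=0.2485 ← occupied
  → r_6 = 0.2485
beam 7: φ=135°, α=150°
  dir = (cos 150°, sin 150°) = (-0.8660, 0.5000); from cell (4,4)
  next x-line at t=0.3464, next y-line at t=0.4800; Δt_x=1.1547, Δt_y=2.0000
    x: enter (3,4) at t=0.3464
    y: enter (3,5) at t=0.4800 ← occupied
  → r_7 = 0.4800

ranges = [2.6000, 0.7868, 0.8083, 0.7247, 0.2771, 0.2485, 0.4800]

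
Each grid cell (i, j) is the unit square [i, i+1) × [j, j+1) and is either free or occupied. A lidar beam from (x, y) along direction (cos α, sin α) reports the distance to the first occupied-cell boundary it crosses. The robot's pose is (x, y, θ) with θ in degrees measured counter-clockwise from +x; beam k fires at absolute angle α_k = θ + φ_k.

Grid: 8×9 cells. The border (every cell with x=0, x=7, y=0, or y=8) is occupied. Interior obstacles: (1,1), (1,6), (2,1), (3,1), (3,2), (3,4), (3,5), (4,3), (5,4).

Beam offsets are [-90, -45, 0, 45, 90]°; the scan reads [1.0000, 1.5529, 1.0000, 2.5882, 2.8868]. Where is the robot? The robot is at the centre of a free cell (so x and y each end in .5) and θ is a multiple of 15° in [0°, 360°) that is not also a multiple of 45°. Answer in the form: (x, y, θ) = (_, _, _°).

Candidates: 33 free-cell centres × 16 headings = 528 poses. Raycast each; keep the one whose scan matches to 4 dp.
  (6.5, 7.5, 15°): beam 1 = 1.9319 ≠ 1.0000 ✗
  (4.5, 1.5, 150°): beam 1 = 2.8868 ≠ 1.0000 ✗
  (4.5, 4.5, 255°): beam 1 = 0.5176 ≠ 1.0000 ✗
  (3.5, 6.5, 195°): beam 1 = 1.5529 ≠ 1.0000 ✗
  …
  (4.5, 5.5, 330°): r_1=1.0000, r_2=1.5529, r_3=1.0000, r_4=2.5882, r_5=2.8868 — all match ✓
Only this pose fits every beam.

(x, y, θ) = (4.5, 5.5, 330°)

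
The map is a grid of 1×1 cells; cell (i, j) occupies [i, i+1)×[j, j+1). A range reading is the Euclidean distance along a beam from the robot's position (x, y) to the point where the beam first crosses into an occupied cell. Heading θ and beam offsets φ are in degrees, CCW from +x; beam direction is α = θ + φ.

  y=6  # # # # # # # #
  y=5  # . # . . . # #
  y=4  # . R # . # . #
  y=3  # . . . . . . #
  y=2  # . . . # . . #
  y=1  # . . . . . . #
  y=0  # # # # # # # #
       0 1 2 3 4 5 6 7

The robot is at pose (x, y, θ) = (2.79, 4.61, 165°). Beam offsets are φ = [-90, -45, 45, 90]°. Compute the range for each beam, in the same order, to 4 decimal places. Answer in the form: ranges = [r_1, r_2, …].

beam 1: φ=-90°, α=75°
  d=(0.2588,0.9659)  start (2,4)  tX=0.8114 tY=0.4038  stride 1/|dx|=3.8637 1/|dy|=1.0353
    cross y-line → (2,5), t=0.4038 (wall)
  → r_1 = 0.4038
beam 2: φ=-45°, α=120°
  d=(-0.5000,0.8660)  start (2,4)  tX=1.5800 tY=0.4503  stride 1/|dx|=2.0000 1/|dy|=1.1547
    cross y-line → (2,5), t=0.4503 (wall)
  → r_2 = 0.4503
beam 3: φ=45°, α=210°
  d=(-0.8660,-0.5000)  start (2,4)  tX=0.9122 tY=1.2200  stride 1/|dx|=1.1547 1/|dy|=2.0000
    cross x-line → (1,4), t=0.9122
    cross y-line → (1,3), t=1.2200
    cross x-line → (0,3), t=2.0669 (wall)
  → r_3 = 2.0669
beam 4: φ=90°, α=255°
  d=(-0.2588,-0.9659)  start (2,4)  tX=3.0523 tY=0.6315  stride 1/|dx|=3.8637 1/|dy|=1.0353
    cross y-line → (2,3), t=0.6315
    cross y-line → (2,2), t=1.6668
    cross y-line → (2,1), t=2.7021
    cross x-line → (1,1), t=3.0523
    cross y-line → (1,0), t=3.7373 (wall)
  → r_4 = 3.7373

ranges = [0.4038, 0.4503, 2.0669, 3.7373]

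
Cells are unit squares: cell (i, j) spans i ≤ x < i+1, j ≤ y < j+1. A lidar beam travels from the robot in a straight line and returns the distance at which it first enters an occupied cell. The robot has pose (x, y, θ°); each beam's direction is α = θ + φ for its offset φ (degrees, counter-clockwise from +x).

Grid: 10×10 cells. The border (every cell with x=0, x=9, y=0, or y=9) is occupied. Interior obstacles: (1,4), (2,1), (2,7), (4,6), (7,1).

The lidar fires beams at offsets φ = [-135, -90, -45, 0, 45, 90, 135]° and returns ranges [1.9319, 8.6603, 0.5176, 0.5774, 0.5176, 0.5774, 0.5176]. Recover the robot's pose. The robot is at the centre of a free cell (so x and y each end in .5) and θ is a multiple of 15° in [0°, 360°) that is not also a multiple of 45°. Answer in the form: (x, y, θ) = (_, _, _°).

(x, y, θ) = (8.5, 1.5, 210°)

Candidates: 59 free-cell centres × 16 headings = 944 poses. Raycast each; keep the one whose scan matches to 4 dp.
  (1.5, 5.5, 15°): beam 1 = 0.5774 ≠ 1.9319 ✗
  (7.5, 2.5, 255°): beam 1 = 5.0000 ≠ 1.9319 ✗
  (3.5, 2.5, 30°): beam 1 = 1.5529 ≠ 1.9319 ✗
  …
  (8.5, 1.5, 210°): r_1=1.9319, r_2=8.6603, r_3=0.5176, r_4=0.5774, r_5=0.5176, r_6=0.5774, r_7=0.5176 — all match ✓
Only this pose fits every beam.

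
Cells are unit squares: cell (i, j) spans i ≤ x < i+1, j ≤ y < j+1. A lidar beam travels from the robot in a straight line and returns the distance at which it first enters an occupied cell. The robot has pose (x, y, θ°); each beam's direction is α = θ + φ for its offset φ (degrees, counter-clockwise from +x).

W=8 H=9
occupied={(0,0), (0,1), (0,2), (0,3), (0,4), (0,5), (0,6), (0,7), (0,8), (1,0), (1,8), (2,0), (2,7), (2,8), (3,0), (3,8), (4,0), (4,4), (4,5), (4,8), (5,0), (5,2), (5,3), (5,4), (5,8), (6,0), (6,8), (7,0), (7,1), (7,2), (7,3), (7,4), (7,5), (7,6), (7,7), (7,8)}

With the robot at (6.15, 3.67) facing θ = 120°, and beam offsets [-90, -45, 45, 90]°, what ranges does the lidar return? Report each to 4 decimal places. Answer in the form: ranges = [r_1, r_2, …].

beam 1: φ=-90°, α=30°
  d=(0.8660,0.5000)  start (6,3)  tX=0.9815 tY=0.6600  stride 1/|dx|=1.1547 1/|dy|=2.0000
    cross y-line → (6,4), t=0.6600
    cross x-line → (7,4), t=0.9815 (wall)
  → r_1 = 0.9815
beam 2: φ=-45°, α=75°
  d=(0.2588,0.9659)  start (6,3)  tX=3.2841 tY=0.3416  stride 1/|dx|=3.8637 1/|dy|=1.0353
    cross y-line → (6,4), t=0.3416
    cross y-line → (6,5), t=1.3769
    cross y-line → (6,6), t=2.4122
    cross x-line → (7,6), t=3.2841 (wall)
  → r_2 = 3.2841
beam 3: φ=45°, α=165°
  d=(-0.9659,0.2588)  start (6,3)  tX=0.1553 tY=1.2750  stride 1/|dx|=1.0353 1/|dy|=3.8637
    cross x-line → (5,3), t=0.1553 (wall)
  → r_3 = 0.1553
beam 4: φ=90°, α=210°
  d=(-0.8660,-0.5000)  start (6,3)  tX=0.1732 tY=1.3400  stride 1/|dx|=1.1547 1/|dy|=2.0000
    cross x-line → (5,3), t=0.1732 (wall)
  → r_4 = 0.1732

ranges = [0.9815, 3.2841, 0.1553, 0.1732]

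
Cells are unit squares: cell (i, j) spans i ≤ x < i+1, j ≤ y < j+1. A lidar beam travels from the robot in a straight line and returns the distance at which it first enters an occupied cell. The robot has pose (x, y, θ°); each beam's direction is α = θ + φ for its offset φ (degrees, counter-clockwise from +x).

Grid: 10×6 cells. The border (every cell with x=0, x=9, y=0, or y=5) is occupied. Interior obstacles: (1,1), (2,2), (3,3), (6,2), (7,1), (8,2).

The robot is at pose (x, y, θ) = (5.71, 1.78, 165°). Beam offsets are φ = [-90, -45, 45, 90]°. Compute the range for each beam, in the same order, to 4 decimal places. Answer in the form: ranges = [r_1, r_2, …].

ranges = [1.1205, 3.7181, 1.5600, 0.8075]

beam 1: φ=-90°, α=75°
  d=(0.2588,0.9659)  start (5,1)  tX=1.1205 tY=0.2278  stride 1/|dx|=3.8637 1/|dy|=1.0353
    cross y-line → (5,2), t=0.2278
    cross x-line → (6,2), t=1.1205 (wall)
  → r_1 = 1.1205
beam 2: φ=-45°, α=120°
  d=(-0.5000,0.8660)  start (5,1)  tX=1.4200 tY=0.2540  stride 1/|dx|=2.0000 1/|dy|=1.1547
    cross y-line → (5,2), t=0.2540
    cross y-line → (5,3), t=1.4087
    cross x-line → (4,3), t=1.4200
    cross y-line → (4,4), t=2.5634
    cross x-line → (3,4), t=3.4200
    cross y-line → (3,5), t=3.7181 (wall)
  → r_2 = 3.7181
beam 3: φ=45°, α=210°
  d=(-0.8660,-0.5000)  start (5,1)  tX=0.8198 tY=1.5600  stride 1/|dx|=1.1547 1/|dy|=2.0000
    cross x-line → (4,1), t=0.8198
    cross y-line → (4,0), t=1.5600 (wall)
  → r_3 = 1.5600
beam 4: φ=90°, α=255°
  d=(-0.2588,-0.9659)  start (5,1)  tX=2.7432 tY=0.8075  stride 1/|dx|=3.8637 1/|dy|=1.0353
    cross y-line → (5,0), t=0.8075 (wall)
  → r_4 = 0.8075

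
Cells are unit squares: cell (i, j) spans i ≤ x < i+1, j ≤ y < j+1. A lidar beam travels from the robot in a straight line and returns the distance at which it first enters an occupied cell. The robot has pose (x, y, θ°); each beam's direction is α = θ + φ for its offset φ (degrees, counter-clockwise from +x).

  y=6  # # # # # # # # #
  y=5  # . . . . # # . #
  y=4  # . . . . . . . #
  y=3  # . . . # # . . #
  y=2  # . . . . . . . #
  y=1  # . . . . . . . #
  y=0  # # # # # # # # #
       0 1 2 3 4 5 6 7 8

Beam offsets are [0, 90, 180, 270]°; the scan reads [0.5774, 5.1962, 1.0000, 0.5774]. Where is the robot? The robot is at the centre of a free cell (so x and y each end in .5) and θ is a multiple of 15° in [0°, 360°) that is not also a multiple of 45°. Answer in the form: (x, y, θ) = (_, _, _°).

(x, y, θ) = (1.5, 5.5, 210°)

The pose lattice has 31·16 = 496 candidates. Test each by forward raycasting.
  (6.5, 4.5, 210°): beam 1 = 1.0000 ≠ 0.5774 ✗
  (7.5, 5.5, 165°): beam 1 = 0.5176 ≠ 0.5774 ✗
  (6.5, 4.5, 150°): beam 1 = 1.0000 ≠ 0.5774 ✗
  …
  (1.5, 5.5, 210°): r_1=0.5774, r_2=5.1962, r_3=1.0000, r_4=0.5774 — all match ✓
Unique over the lattice → pose = (1.5, 5.5, 210°).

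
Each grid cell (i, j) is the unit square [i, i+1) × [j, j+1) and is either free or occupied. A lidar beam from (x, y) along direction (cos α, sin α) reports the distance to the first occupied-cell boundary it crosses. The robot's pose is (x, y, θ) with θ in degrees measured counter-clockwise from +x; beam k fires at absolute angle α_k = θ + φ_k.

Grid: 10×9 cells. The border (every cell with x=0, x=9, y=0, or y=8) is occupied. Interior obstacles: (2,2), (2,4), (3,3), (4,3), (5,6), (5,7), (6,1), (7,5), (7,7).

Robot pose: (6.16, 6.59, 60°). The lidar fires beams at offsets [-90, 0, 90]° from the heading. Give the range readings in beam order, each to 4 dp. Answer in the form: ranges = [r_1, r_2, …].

beam 1: φ=-90°, α=330°
  direction (0.8660, -0.5000); cell (6,6); t to first gridline: x 0.9699, y 1.1800 (then +1.1547 / +2.0000)
    (7,6) via x @ 0.9699
    (7,5) via y @ 1.1800  # hit
  → r_1 = 1.1800
beam 2: φ=0°, α=60°
  direction (0.5000, 0.8660); cell (6,6); t to first gridline: x 1.6800, y 0.4734 (then +2.0000 / +1.1547)
    (6,7) via y @ 0.4734
    (6,8) via y @ 1.6281  # hit
  → r_2 = 1.6281
beam 3: φ=90°, α=150°
  direction (-0.8660, 0.5000); cell (6,6); t to first gridline: x 0.1848, y 0.8200 (then +1.1547 / +2.0000)
    (5,6) via x @ 0.1848  # hit
  → r_3 = 0.1848

ranges = [1.1800, 1.6281, 0.1848]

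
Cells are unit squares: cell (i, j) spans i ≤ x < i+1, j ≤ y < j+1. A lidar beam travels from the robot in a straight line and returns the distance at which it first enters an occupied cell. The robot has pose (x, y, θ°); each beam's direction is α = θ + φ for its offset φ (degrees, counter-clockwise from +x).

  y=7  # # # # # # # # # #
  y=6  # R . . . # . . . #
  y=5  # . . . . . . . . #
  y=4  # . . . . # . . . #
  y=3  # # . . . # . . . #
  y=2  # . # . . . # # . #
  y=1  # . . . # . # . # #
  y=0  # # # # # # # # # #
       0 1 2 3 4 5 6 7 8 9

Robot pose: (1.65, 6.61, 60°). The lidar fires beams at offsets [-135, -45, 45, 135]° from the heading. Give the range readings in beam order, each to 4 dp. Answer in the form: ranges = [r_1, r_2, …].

beam 1: φ=-135°, α=285°
  d=(0.2588,-0.9659)  start (1,6)  tX=1.3523 tY=0.6315  stride 1/|dx|=3.8637 1/|dy|=1.0353
    cross y-line → (1,5), t=0.6315
    cross x-line → (2,5), t=1.3523
    cross y-line → (2,4), t=1.6668
    cross y-line → (2,3), t=2.7021
    cross y-line → (2,2), t=3.7373 (wall)
  → r_1 = 3.7373
beam 2: φ=-45°, α=15°
  d=(0.9659,0.2588)  start (1,6)  tX=0.3623 tY=1.5068  stride 1/|dx|=1.0353 1/|dy|=3.8637
    cross x-line → (2,6), t=0.3623
    cross x-line → (3,6), t=1.3976
    cross y-line → (3,7), t=1.5068 (wall)
  → r_2 = 1.5068
beam 3: φ=45°, α=105°
  d=(-0.2588,0.9659)  start (1,6)  tX=2.5114 tY=0.4038  stride 1/|dx|=3.8637 1/|dy|=1.0353
    cross y-line → (1,7), t=0.4038 (wall)
  → r_3 = 0.4038
beam 4: φ=135°, α=195°
  d=(-0.9659,-0.2588)  start (1,6)  tX=0.6729 tY=2.3569  stride 1/|dx|=1.0353 1/|dy|=3.8637
    cross x-line → (0,6), t=0.6729 (wall)
  → r_4 = 0.6729

ranges = [3.7373, 1.5068, 0.4038, 0.6729]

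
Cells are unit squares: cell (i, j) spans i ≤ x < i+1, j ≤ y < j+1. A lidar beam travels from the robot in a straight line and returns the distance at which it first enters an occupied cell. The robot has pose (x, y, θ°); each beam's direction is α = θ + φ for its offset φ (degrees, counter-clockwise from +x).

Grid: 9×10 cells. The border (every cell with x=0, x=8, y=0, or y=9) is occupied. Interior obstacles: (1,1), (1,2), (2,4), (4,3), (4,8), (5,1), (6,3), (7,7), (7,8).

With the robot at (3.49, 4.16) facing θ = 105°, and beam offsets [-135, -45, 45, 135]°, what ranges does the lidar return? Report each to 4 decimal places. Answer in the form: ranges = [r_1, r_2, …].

beam 1: φ=-135°, α=330°
  direction (0.8660, -0.5000); cell (3,4); t to first gridline: x 0.5889, y 0.3200 (then +1.1547 / +2.0000)
    (3,3) via y @ 0.3200
    (4,3) via x @ 0.5889  # hit
  → r_1 = 0.5889
beam 2: φ=-45°, α=60°
  direction (0.5000, 0.8660); cell (3,4); t to first gridline: x 1.0200, y 0.9699 (then +2.0000 / +1.1547)
    (3,5) via y @ 0.9699
    (4,5) via x @ 1.0200
    (4,6) via y @ 2.1246
    (5,6) via x @ 3.0200
    (5,7) via y @ 3.2793
    (5,8) via y @ 4.4341
    (6,8) via x @ 5.0200
    (6,9) via y @ 5.5888  # hit
  → r_2 = 5.5888
beam 3: φ=45°, α=150°
  direction (-0.8660, 0.5000); cell (3,4); t to first gridline: x 0.5658, y 1.6800 (then +1.1547 / +2.0000)
    (2,4) via x @ 0.5658  # hit
  → r_3 = 0.5658
beam 4: φ=135°, α=240°
  direction (-0.5000, -0.8660); cell (3,4); t to first gridline: x 0.9800, y 0.1848 (then +2.0000 / +1.1547)
    (3,3) via y @ 0.1848
    (2,3) via x @ 0.9800
    (2,2) via y @ 1.3395
    (2,1) via y @ 2.4942
    (1,1) via x @ 2.9800  # hit
  → r_4 = 2.9800

ranges = [0.5889, 5.5888, 0.5658, 2.9800]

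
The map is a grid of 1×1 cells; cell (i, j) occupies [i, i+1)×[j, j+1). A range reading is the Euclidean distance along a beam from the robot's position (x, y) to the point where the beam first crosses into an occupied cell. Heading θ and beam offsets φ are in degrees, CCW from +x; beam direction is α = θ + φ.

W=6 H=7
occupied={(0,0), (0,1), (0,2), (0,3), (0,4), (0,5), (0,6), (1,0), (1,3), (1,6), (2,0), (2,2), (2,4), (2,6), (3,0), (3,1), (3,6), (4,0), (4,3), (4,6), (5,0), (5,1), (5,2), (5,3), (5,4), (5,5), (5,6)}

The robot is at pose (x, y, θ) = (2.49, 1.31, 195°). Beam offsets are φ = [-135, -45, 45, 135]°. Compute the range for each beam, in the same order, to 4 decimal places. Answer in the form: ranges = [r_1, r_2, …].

ranges = [0.7967, 1.7205, 0.3580, 0.5889]

beam 1: φ=-135°, α=60°
  d=(0.5000,0.8660)  start (2,1)  tX=1.0200 tY=0.7967  stride 1/|dx|=2.0000 1/|dy|=1.1547
    cross y-line → (2,2), t=0.7967 (wall)
  → r_1 = 0.7967
beam 2: φ=-45°, α=150°
  d=(-0.8660,0.5000)  start (2,1)  tX=0.5658 tY=1.3800  stride 1/|dx|=1.1547 1/|dy|=2.0000
    cross x-line → (1,1), t=0.5658
    cross y-line → (1,2), t=1.3800
    cross x-line → (0,2), t=1.7205 (wall)
  → r_2 = 1.7205
beam 3: φ=45°, α=240°
  d=(-0.5000,-0.8660)  start (2,1)  tX=0.9800 tY=0.3580  stride 1/|dx|=2.0000 1/|dy|=1.1547
    cross y-line → (2,0), t=0.3580 (wall)
  → r_3 = 0.3580
beam 4: φ=135°, α=330°
  d=(0.8660,-0.5000)  start (2,1)  tX=0.5889 tY=0.6200  stride 1/|dx|=1.1547 1/|dy|=2.0000
    cross x-line → (3,1), t=0.5889 (wall)
  → r_4 = 0.5889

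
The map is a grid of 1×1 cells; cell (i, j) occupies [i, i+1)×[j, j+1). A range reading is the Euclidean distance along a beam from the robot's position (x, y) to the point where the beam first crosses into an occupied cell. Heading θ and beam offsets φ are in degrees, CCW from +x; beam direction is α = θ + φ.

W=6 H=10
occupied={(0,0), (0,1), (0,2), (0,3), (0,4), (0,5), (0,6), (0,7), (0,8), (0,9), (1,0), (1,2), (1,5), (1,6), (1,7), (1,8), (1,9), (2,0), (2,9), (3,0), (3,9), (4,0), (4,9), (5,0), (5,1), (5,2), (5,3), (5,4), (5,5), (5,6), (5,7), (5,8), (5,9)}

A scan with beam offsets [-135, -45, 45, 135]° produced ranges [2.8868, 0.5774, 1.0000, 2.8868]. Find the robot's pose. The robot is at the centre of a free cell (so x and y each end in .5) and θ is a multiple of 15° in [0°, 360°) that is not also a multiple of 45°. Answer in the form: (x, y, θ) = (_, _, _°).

(x, y, θ) = (2.5, 6.5, 195°)

Enumerate (i+0.5, j+0.5, θ) over the 27 free cells and 16 admissible headings. For each, cast all 4 beams and compare to the given ranges.
  (3.5, 2.5, 240°): beam 1 = 5.7956 ≠ 2.8868 ✗
  (1.5, 4.5, 330°): beam 1 = 0.5176 ≠ 2.8868 ✗
  (3.5, 6.5, 330°): beam 1 = 1.5529 ≠ 2.8868 ✗
  …
  (2.5, 6.5, 195°): r_1=2.8868, r_2=0.5774, r_3=1.0000, r_4=2.8868 — all match ✓
Unique over the lattice → pose = (2.5, 6.5, 195°).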